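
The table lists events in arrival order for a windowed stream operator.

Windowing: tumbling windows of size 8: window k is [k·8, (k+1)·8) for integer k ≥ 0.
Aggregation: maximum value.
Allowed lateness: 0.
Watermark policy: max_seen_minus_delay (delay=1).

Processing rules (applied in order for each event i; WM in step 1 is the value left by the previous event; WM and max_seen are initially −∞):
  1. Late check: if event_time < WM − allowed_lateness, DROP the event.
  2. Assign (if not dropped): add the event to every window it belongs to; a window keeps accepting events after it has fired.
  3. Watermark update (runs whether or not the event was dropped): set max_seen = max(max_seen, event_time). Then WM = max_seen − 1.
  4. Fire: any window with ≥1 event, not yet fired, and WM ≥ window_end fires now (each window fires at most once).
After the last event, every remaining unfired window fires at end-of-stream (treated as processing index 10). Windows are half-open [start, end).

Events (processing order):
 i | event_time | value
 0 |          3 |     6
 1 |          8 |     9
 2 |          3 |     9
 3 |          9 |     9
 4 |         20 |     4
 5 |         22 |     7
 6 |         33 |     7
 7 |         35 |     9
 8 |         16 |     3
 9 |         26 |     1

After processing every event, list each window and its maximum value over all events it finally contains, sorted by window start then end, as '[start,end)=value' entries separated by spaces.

i=0 t=3 v=6: → [0,8); WM=2
i=1 t=8 v=9: → [8,16); WM=7
i=2 t=3 v=9: DROP (t<7-0); WM=7
i=3 t=9 v=9: → [8,16); WM=8; [0,8) fires=6
i=4 t=20 v=4: → [16,24); WM=19; [8,16) fires=9
i=5 t=22 v=7: → [16,24); WM=21
i=6 t=33 v=7: → [32,40); WM=32; [16,24) fires=7
i=7 t=35 v=9: → [32,40); WM=34
i=8 t=16 v=3: DROP (t<34-0); WM=34
i=9 t=26 v=1: DROP (t<34-0); WM=34

[0,8)=6 [8,16)=9 [16,24)=7 [32,40)=9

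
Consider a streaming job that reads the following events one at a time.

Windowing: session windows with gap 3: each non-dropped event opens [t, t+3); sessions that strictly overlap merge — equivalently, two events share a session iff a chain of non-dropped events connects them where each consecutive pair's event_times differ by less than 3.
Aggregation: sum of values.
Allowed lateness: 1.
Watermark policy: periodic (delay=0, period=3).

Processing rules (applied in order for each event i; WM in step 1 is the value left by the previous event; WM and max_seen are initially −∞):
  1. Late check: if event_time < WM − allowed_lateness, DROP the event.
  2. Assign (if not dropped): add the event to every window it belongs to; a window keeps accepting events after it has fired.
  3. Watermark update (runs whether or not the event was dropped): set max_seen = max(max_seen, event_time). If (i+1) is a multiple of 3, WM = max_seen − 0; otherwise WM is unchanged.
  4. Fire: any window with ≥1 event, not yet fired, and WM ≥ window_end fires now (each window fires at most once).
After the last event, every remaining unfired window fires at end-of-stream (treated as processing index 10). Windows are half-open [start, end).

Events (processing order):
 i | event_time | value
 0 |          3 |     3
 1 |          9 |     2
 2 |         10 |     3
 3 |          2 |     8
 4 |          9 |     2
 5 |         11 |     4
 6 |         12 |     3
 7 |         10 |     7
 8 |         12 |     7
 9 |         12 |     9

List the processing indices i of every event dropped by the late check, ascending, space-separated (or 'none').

i=0 t=3 v=3: → [3,6); WM=−∞
i=1 t=9 v=2: → [9,12); WM=−∞
i=2 t=10 v=3: → [9,13); WM=10
i=3 t=2 v=8: DROP (t<10-1); WM=10
i=4 t=9 v=2: → [9,13); WM=10
i=5 t=11 v=4: → [9,14); WM=11
i=6 t=12 v=3: → [9,15); WM=11
i=7 t=10 v=7: → [9,15); WM=11
i=8 t=12 v=7: → [9,15); WM=12
i=9 t=12 v=9: → [9,15); WM=12

3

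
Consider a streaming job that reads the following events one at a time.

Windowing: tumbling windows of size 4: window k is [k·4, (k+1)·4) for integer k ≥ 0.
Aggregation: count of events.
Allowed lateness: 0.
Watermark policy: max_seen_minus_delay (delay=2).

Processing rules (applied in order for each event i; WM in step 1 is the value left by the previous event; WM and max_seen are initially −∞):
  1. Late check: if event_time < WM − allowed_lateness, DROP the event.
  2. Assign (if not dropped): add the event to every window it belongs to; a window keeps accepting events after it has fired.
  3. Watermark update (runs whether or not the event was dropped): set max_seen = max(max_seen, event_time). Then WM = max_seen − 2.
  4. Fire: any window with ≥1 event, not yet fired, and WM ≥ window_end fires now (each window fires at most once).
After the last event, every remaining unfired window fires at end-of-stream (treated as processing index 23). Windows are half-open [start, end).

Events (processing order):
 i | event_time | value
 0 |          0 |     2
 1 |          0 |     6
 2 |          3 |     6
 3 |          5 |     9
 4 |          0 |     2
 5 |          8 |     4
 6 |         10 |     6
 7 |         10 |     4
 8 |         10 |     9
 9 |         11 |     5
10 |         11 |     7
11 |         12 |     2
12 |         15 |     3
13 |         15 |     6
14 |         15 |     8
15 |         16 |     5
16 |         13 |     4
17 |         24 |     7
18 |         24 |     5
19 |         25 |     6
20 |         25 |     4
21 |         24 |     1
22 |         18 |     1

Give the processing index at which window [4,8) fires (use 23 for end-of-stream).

i=0 t=0 v=2: → [0,4); WM=-2
i=1 t=0 v=6: → [0,4); WM=-2
i=2 t=3 v=6: → [0,4); WM=1
i=3 t=5 v=9: → [4,8); WM=3
i=4 t=0 v=2: DROP (t<3-0); WM=3
i=5 t=8 v=4: → [8,12); WM=6; [0,4) fires=3
i=6 t=10 v=6: → [8,12); WM=8; [4,8) fires=1
i=7 t=10 v=4: → [8,12); WM=8
i=8 t=10 v=9: → [8,12); WM=8
i=9 t=11 v=5: → [8,12); WM=9
i=10 t=11 v=7: → [8,12); WM=9
i=11 t=12 v=2: → [12,16); WM=10
i=12 t=15 v=3: → [12,16); WM=13; [8,12) fires=6
i=13 t=15 v=6: → [12,16); WM=13
i=14 t=15 v=8: → [12,16); WM=13
i=15 t=16 v=5: → [16,20); WM=14
i=16 t=13 v=4: DROP (t<14-0); WM=14
i=17 t=24 v=7: → [24,28); WM=22; [12,16) fires=4 [16,20) fires=1
i=18 t=24 v=5: → [24,28); WM=22
i=19 t=25 v=6: → [24,28); WM=23
i=20 t=25 v=4: → [24,28); WM=23
i=21 t=24 v=1: → [24,28); WM=23
i=22 t=18 v=1: DROP (t<23-0); WM=23

6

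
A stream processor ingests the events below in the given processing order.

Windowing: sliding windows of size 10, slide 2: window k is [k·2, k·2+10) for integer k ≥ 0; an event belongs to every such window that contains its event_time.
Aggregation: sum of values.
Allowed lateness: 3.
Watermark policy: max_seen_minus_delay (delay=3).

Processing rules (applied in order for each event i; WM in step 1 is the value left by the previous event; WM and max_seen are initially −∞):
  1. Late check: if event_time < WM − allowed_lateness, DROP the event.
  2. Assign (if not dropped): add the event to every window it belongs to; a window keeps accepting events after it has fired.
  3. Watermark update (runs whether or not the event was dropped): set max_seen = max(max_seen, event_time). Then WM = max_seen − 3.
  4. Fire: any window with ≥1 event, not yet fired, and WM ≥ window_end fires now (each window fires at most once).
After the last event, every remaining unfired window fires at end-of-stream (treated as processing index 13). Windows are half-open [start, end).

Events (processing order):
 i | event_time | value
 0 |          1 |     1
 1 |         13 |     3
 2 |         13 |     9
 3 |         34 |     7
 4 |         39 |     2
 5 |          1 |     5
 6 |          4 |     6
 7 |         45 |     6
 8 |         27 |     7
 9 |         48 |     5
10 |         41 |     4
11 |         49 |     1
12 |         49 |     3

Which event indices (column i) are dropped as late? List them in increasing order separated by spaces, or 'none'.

5 6 8 10

i=0 t=1 v=1: → [0,10); WM=-2
i=1 t=13 v=3: → [12,22),[10,20),[8,18),[6,16),[4,14); WM=10; [0,10) fires=1
i=2 t=13 v=9: → [12,22),[10,20),[8,18),[6,16),[4,14); WM=10
i=3 t=34 v=7: → [34,44),[32,42),[30,40),[28,38),[26,36); WM=31; [4,14) fires=12 [6,16) fires=12 [8,18) fires=12 [10,20) fires=12 [12,22) fires=12
i=4 t=39 v=2: → [38,48),[36,46),[34,44),[32,42),[30,40); WM=36; [26,36) fires=7
i=5 t=1 v=5: DROP (t<36-3); WM=36
i=6 t=4 v=6: DROP (t<36-3); WM=36
i=7 t=45 v=6: → [44,54),[42,52),[40,50),[38,48),[36,46); WM=42; [28,38) fires=7 [30,40) fires=9 [32,42) fires=9
i=8 t=27 v=7: DROP (t<42-3); WM=42
i=9 t=48 v=5: → [48,58),[46,56),[44,54),[42,52),[40,50); WM=45; [34,44) fires=9
i=10 t=41 v=4: DROP (t<45-3); WM=45
i=11 t=49 v=1: → [48,58),[46,56),[44,54),[42,52),[40,50); WM=46; [36,46) fires=8
i=12 t=49 v=3: → [48,58),[46,56),[44,54),[42,52),[40,50); WM=46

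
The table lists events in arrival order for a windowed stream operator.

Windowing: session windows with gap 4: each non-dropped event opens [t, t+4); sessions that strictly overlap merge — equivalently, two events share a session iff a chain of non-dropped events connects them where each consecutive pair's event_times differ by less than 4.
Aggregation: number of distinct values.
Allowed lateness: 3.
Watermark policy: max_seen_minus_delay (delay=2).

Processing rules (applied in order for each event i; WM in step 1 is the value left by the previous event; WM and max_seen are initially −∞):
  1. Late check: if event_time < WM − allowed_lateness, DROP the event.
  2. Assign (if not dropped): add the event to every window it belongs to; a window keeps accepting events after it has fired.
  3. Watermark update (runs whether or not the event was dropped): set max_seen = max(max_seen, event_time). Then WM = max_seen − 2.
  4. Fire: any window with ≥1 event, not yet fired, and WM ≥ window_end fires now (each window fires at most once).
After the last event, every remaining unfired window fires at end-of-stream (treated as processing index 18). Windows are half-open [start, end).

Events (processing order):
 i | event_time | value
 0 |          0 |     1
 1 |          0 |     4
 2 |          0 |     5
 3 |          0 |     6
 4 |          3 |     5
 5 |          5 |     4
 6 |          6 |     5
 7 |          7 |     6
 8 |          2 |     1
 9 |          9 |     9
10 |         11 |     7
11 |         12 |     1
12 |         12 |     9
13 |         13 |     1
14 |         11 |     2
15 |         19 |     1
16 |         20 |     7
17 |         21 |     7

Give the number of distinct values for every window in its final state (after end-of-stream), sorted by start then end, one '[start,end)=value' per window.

[0,17)=7 [19,25)=2

i=0 t=0 v=1: → [0,4); WM=-2
i=1 t=0 v=4: → [0,4); WM=-2
i=2 t=0 v=5: → [0,4); WM=-2
i=3 t=0 v=6: → [0,4); WM=-2
i=4 t=3 v=5: → [0,7); WM=1
i=5 t=5 v=4: → [0,9); WM=3
i=6 t=6 v=5: → [0,10); WM=4
i=7 t=7 v=6: → [0,11); WM=5
i=8 t=2 v=1: → [0,11); WM=5
i=9 t=9 v=9: → [0,13); WM=7
i=10 t=11 v=7: → [0,15); WM=9
i=11 t=12 v=1: → [0,16); WM=10
i=12 t=12 v=9: → [0,16); WM=10
i=13 t=13 v=1: → [0,17); WM=11
i=14 t=11 v=2: → [0,17); WM=11
i=15 t=19 v=1: → [19,23); WM=17
i=16 t=20 v=7: → [19,24); WM=18
i=17 t=21 v=7: → [19,25); WM=19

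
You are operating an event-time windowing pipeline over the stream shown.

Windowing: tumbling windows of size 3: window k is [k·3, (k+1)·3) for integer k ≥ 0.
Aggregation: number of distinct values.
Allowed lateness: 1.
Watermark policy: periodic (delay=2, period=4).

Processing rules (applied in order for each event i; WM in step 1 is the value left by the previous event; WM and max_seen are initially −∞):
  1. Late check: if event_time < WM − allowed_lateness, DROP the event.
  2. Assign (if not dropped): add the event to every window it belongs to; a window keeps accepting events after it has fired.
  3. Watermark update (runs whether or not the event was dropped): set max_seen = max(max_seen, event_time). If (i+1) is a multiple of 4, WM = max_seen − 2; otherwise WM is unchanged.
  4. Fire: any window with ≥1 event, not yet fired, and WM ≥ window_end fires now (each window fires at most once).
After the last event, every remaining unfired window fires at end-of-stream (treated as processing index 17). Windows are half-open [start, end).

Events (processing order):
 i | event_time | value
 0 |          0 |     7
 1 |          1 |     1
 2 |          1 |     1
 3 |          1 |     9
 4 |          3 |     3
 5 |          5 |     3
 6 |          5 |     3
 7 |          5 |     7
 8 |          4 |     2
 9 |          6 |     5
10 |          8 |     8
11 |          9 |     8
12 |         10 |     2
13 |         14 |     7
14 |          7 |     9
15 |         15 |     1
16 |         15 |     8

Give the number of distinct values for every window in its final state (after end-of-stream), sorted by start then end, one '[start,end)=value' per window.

i=0 t=0 v=7: → [0,3); WM=−∞
i=1 t=1 v=1: → [0,3); WM=−∞
i=2 t=1 v=1: → [0,3); WM=−∞
i=3 t=1 v=9: → [0,3); WM=-1
i=4 t=3 v=3: → [3,6); WM=-1
i=5 t=5 v=3: → [3,6); WM=-1
i=6 t=5 v=3: → [3,6); WM=-1
i=7 t=5 v=7: → [3,6); WM=3; [0,3) fires=3
i=8 t=4 v=2: → [3,6); WM=3
i=9 t=6 v=5: → [6,9); WM=3
i=10 t=8 v=8: → [6,9); WM=3
i=11 t=9 v=8: → [9,12); WM=7; [3,6) fires=3
i=12 t=10 v=2: → [9,12); WM=7
i=13 t=14 v=7: → [12,15); WM=7
i=14 t=7 v=9: → [6,9); WM=7
i=15 t=15 v=1: → [15,18); WM=13; [6,9) fires=3 [9,12) fires=2
i=16 t=15 v=8: → [15,18); WM=13

[0,3)=3 [3,6)=3 [6,9)=3 [9,12)=2 [12,15)=1 [15,18)=2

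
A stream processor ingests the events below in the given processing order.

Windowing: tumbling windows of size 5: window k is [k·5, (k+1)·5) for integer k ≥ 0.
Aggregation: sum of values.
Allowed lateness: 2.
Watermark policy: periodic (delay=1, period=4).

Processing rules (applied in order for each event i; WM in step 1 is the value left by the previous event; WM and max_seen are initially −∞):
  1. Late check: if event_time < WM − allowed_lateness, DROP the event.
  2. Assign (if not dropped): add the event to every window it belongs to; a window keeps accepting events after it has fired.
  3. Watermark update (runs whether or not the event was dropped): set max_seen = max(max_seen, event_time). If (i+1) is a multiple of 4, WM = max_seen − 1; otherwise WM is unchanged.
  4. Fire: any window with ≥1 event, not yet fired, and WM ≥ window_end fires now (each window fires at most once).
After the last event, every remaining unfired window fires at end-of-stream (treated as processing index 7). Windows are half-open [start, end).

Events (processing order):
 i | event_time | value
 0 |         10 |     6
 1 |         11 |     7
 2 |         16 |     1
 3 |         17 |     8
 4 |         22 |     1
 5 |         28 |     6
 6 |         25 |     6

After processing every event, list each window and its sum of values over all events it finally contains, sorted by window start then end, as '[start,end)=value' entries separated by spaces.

i=0 t=10 v=6: → [10,15); WM=−∞
i=1 t=11 v=7: → [10,15); WM=−∞
i=2 t=16 v=1: → [15,20); WM=−∞
i=3 t=17 v=8: → [15,20); WM=16; [10,15) fires=13
i=4 t=22 v=1: → [20,25); WM=16
i=5 t=28 v=6: → [25,30); WM=16
i=6 t=25 v=6: → [25,30); WM=16

[10,15)=13 [15,20)=9 [20,25)=1 [25,30)=12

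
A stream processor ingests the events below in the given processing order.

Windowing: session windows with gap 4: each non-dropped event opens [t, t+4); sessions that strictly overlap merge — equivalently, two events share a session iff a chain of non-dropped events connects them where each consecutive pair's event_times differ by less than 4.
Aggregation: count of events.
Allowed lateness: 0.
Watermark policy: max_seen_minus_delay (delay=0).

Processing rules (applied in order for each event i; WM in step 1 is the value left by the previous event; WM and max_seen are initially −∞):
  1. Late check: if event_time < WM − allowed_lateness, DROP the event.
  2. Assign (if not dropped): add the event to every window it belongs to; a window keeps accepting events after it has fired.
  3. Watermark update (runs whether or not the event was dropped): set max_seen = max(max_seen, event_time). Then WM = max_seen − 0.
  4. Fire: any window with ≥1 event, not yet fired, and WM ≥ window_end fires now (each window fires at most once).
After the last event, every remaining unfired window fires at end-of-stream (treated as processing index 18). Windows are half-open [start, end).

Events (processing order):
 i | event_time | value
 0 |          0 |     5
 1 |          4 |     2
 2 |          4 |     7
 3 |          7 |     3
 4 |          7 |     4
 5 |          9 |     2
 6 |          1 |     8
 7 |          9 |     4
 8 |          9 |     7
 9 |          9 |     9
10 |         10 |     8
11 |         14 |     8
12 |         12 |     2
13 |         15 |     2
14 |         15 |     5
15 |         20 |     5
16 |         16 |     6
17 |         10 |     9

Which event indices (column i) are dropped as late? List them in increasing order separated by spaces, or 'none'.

6 12 16 17

i=0 t=0 v=5: → [0,4); WM=0
i=1 t=4 v=2: → [4,8); WM=4
i=2 t=4 v=7: → [4,8); WM=4
i=3 t=7 v=3: → [4,11); WM=7
i=4 t=7 v=4: → [4,11); WM=7
i=5 t=9 v=2: → [4,13); WM=9
i=6 t=1 v=8: DROP (t<9-0); WM=9
i=7 t=9 v=4: → [4,13); WM=9
i=8 t=9 v=7: → [4,13); WM=9
i=9 t=9 v=9: → [4,13); WM=9
i=10 t=10 v=8: → [4,14); WM=10
i=11 t=14 v=8: → [14,18); WM=14
i=12 t=12 v=2: DROP (t<14-0); WM=14
i=13 t=15 v=2: → [14,19); WM=15
i=14 t=15 v=5: → [14,19); WM=15
i=15 t=20 v=5: → [20,24); WM=20
i=16 t=16 v=6: DROP (t<20-0); WM=20
i=17 t=10 v=9: DROP (t<20-0); WM=20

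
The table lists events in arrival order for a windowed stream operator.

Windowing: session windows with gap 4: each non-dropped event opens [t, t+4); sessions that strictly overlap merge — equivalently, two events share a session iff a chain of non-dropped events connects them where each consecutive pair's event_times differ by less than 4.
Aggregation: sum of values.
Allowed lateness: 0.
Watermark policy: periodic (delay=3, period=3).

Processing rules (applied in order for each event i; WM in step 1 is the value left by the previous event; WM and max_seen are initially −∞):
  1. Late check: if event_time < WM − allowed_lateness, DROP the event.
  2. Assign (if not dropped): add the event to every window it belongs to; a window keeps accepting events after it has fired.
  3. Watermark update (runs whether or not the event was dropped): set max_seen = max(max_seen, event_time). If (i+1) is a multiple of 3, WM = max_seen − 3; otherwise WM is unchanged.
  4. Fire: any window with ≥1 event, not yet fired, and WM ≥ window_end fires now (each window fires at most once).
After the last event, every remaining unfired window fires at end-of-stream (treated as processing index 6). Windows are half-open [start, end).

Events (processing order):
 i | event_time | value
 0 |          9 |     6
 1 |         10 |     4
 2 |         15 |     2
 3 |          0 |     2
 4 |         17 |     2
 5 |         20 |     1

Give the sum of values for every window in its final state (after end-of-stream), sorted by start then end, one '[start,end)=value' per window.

i=0 t=9 v=6: → [9,13); WM=−∞
i=1 t=10 v=4: → [9,14); WM=−∞
i=2 t=15 v=2: → [15,19); WM=12
i=3 t=0 v=2: DROP (t<12-0); WM=12
i=4 t=17 v=2: → [15,21); WM=12
i=5 t=20 v=1: → [15,24); WM=17

[9,14)=10 [15,24)=5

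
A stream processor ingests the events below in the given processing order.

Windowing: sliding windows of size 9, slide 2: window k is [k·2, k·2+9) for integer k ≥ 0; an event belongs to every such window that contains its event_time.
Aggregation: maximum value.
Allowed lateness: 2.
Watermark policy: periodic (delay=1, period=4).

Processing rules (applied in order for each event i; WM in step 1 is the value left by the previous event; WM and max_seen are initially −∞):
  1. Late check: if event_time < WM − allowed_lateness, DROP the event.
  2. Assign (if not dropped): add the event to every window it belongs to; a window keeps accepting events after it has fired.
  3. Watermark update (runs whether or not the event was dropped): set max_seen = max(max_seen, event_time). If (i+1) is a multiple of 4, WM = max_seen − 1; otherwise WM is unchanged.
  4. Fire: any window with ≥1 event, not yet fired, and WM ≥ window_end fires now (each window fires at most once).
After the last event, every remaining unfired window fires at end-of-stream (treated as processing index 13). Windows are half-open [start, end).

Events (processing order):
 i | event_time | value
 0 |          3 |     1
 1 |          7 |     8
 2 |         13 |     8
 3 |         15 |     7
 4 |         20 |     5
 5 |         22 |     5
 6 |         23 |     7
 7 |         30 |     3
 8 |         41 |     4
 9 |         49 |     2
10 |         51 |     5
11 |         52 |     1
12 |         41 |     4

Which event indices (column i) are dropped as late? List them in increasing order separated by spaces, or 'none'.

12

i=0 t=3 v=1: → [2,11),[0,9); WM=−∞
i=1 t=7 v=8: → [6,15),[4,13),[2,11),[0,9); WM=−∞
i=2 t=13 v=8: → [12,21),[10,19),[8,17),[6,15); WM=−∞
i=3 t=15 v=7: → [14,23),[12,21),[10,19),[8,17); WM=14; [0,9) fires=8 [2,11) fires=8 [4,13) fires=8
i=4 t=20 v=5: → [20,29),[18,27),[16,25),[14,23),[12,21); WM=14
i=5 t=22 v=5: → [22,31),[20,29),[18,27),[16,25),[14,23); WM=14
i=6 t=23 v=7: → [22,31),[20,29),[18,27),[16,25); WM=14
i=7 t=30 v=3: → [30,39),[28,37),[26,35),[24,33),[22,31); WM=29; [6,15) fires=8 [8,17) fires=8 [10,19) fires=8 [12,21) fires=8 [14,23) fires=7 [16,25) fires=7 [18,27) fires=7 [20,29) fires=7
i=8 t=41 v=4: → [40,49),[38,47),[36,45),[34,43); WM=29
i=9 t=49 v=2: → [48,57),[46,55),[44,53),[42,51); WM=29
i=10 t=51 v=5: → [50,59),[48,57),[46,55),[44,53); WM=29
i=11 t=52 v=1: → [52,61),[50,59),[48,57),[46,55),[44,53); WM=51; [22,31) fires=7 [24,33) fires=3 [26,35) fires=3 [28,37) fires=3 [30,39) fires=3 [34,43) fires=4 [36,45) fires=4 [38,47) fires=4 [40,49) fires=4 [42,51) fires=2
i=12 t=41 v=4: DROP (t<51-2); WM=51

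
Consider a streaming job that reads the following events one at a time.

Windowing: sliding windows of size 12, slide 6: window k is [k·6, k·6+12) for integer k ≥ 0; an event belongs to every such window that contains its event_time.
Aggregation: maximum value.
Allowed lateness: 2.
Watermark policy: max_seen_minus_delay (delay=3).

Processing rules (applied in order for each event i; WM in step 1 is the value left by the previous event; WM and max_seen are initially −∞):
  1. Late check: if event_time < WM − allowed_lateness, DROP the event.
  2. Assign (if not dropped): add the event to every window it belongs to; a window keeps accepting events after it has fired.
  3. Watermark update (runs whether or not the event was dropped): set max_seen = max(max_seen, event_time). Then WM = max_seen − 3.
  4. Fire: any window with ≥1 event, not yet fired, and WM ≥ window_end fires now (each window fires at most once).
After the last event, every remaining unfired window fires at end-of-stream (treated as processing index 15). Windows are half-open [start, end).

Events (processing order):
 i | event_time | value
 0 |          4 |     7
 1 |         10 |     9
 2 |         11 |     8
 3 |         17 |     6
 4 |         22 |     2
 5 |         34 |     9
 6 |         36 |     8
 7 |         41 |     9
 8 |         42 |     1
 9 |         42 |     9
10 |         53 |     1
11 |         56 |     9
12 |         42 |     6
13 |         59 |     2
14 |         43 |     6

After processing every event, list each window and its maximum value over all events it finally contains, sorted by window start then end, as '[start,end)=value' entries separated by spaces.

[0,12)=9 [6,18)=9 [12,24)=6 [18,30)=2 [24,36)=9 [30,42)=9 [36,48)=9 [42,54)=9 [48,60)=9 [54,66)=9

i=0 t=4 v=7: → [0,12); WM=1
i=1 t=10 v=9: → [6,18),[0,12); WM=7
i=2 t=11 v=8: → [6,18),[0,12); WM=8
i=3 t=17 v=6: → [12,24),[6,18); WM=14; [0,12) fires=9
i=4 t=22 v=2: → [18,30),[12,24); WM=19; [6,18) fires=9
i=5 t=34 v=9: → [30,42),[24,36); WM=31; [12,24) fires=6 [18,30) fires=2
i=6 t=36 v=8: → [36,48),[30,42); WM=33
i=7 t=41 v=9: → [36,48),[30,42); WM=38; [24,36) fires=9
i=8 t=42 v=1: → [42,54),[36,48); WM=39
i=9 t=42 v=9: → [42,54),[36,48); WM=39
i=10 t=53 v=1: → [48,60),[42,54); WM=50; [30,42) fires=9 [36,48) fires=9
i=11 t=56 v=9: → [54,66),[48,60); WM=53
i=12 t=42 v=6: DROP (t<53-2); WM=53
i=13 t=59 v=2: → [54,66),[48,60); WM=56; [42,54) fires=9
i=14 t=43 v=6: DROP (t<56-2); WM=56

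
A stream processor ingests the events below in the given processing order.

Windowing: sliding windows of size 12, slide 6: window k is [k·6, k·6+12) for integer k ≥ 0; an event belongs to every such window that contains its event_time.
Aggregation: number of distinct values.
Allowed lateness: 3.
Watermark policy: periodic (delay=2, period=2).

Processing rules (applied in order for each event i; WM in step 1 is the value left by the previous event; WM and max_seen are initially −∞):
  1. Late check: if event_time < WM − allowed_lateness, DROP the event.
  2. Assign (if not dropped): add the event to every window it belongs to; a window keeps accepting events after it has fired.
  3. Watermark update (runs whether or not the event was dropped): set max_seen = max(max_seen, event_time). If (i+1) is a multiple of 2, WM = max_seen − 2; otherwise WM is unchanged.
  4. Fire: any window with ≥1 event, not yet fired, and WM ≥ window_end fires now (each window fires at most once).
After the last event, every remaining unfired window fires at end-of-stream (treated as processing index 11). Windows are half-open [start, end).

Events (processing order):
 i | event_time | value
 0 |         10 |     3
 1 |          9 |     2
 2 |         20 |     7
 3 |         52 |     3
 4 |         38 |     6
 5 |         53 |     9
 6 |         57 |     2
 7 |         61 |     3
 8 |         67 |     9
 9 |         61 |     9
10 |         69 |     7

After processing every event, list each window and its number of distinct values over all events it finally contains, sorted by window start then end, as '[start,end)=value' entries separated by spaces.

[0,12)=2 [6,18)=2 [12,24)=1 [18,30)=1 [42,54)=2 [48,60)=3 [54,66)=3 [60,72)=3 [66,78)=2

i=0 t=10 v=3: → [6,18),[0,12); WM=−∞
i=1 t=9 v=2: → [6,18),[0,12); WM=8
i=2 t=20 v=7: → [18,30),[12,24); WM=8
i=3 t=52 v=3: → [48,60),[42,54); WM=50; [0,12) fires=2 [6,18) fires=2 [12,24) fires=1 [18,30) fires=1
i=4 t=38 v=6: DROP (t<50-3); WM=50
i=5 t=53 v=9: → [48,60),[42,54); WM=51
i=6 t=57 v=2: → [54,66),[48,60); WM=51
i=7 t=61 v=3: → [60,72),[54,66); WM=59; [42,54) fires=2
i=8 t=67 v=9: → [66,78),[60,72); WM=59
i=9 t=61 v=9: → [60,72),[54,66); WM=65; [48,60) fires=3
i=10 t=69 v=7: → [66,78),[60,72); WM=65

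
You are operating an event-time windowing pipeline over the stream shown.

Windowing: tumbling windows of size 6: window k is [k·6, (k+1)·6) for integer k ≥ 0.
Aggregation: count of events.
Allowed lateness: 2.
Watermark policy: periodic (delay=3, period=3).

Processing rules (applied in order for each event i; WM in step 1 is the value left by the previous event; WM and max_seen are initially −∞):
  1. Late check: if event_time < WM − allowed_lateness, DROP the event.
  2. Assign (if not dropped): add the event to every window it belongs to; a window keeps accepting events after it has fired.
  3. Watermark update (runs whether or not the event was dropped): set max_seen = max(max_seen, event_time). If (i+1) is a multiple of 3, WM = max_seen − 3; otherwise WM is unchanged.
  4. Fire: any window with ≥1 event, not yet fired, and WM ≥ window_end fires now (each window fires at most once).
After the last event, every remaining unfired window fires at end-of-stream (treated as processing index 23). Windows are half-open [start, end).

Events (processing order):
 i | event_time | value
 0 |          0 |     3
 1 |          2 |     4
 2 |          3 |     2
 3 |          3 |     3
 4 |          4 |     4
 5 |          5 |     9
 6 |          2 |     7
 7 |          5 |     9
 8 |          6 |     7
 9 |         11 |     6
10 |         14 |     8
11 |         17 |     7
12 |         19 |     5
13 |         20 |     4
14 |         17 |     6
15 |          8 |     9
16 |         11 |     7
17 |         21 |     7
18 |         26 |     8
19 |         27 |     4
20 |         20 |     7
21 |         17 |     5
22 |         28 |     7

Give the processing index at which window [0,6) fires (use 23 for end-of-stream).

i=0 t=0 v=3: → [0,6); WM=−∞
i=1 t=2 v=4: → [0,6); WM=−∞
i=2 t=3 v=2: → [0,6); WM=0
i=3 t=3 v=3: → [0,6); WM=0
i=4 t=4 v=4: → [0,6); WM=0
i=5 t=5 v=9: → [0,6); WM=2
i=6 t=2 v=7: → [0,6); WM=2
i=7 t=5 v=9: → [0,6); WM=2
i=8 t=6 v=7: → [6,12); WM=3
i=9 t=11 v=6: → [6,12); WM=3
i=10 t=14 v=8: → [12,18); WM=3
i=11 t=17 v=7: → [12,18); WM=14; [0,6) fires=8 [6,12) fires=2
i=12 t=19 v=5: → [18,24); WM=14
i=13 t=20 v=4: → [18,24); WM=14
i=14 t=17 v=6: → [12,18); WM=17
i=15 t=8 v=9: DROP (t<17-2); WM=17
i=16 t=11 v=7: DROP (t<17-2); WM=17
i=17 t=21 v=7: → [18,24); WM=18; [12,18) fires=3
i=18 t=26 v=8: → [24,30); WM=18
i=19 t=27 v=4: → [24,30); WM=18
i=20 t=20 v=7: → [18,24); WM=24; [18,24) fires=4
i=21 t=17 v=5: DROP (t<24-2); WM=24
i=22 t=28 v=7: → [24,30); WM=24

11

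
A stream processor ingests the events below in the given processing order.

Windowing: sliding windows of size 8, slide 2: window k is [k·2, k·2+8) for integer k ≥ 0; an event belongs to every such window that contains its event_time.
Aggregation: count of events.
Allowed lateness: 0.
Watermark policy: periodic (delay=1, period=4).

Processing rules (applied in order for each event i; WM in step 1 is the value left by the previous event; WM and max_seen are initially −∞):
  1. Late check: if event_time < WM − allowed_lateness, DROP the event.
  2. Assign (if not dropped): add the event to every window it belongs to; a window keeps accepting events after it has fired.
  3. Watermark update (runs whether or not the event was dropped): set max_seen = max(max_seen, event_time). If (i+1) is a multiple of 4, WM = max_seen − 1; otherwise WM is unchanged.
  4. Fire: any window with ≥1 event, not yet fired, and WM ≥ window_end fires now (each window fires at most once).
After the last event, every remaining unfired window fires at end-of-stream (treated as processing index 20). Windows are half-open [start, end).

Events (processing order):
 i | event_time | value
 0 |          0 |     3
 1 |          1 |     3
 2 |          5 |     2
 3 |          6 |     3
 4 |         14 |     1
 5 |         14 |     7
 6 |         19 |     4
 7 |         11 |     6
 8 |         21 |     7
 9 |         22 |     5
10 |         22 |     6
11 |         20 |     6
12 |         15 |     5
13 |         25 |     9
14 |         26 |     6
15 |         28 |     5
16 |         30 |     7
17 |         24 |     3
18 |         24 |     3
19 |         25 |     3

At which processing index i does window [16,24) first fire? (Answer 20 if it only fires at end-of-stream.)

i=0 t=0 v=3: → [0,8); WM=−∞
i=1 t=1 v=3: → [0,8); WM=−∞
i=2 t=5 v=2: → [4,12),[2,10),[0,8); WM=−∞
i=3 t=6 v=3: → [6,14),[4,12),[2,10),[0,8); WM=5
i=4 t=14 v=1: → [14,22),[12,20),[10,18),[8,16); WM=5
i=5 t=14 v=7: → [14,22),[12,20),[10,18),[8,16); WM=5
i=6 t=19 v=4: → [18,26),[16,24),[14,22),[12,20); WM=5
i=7 t=11 v=6: → [10,18),[8,16),[6,14),[4,12); WM=18; [0,8) fires=4 [2,10) fires=2 [4,12) fires=3 [6,14) fires=2 [8,16) fires=3 [10,18) fires=3
i=8 t=21 v=7: → [20,28),[18,26),[16,24),[14,22); WM=18
i=9 t=22 v=5: → [22,30),[20,28),[18,26),[16,24); WM=18
i=10 t=22 v=6: → [22,30),[20,28),[18,26),[16,24); WM=18
i=11 t=20 v=6: → [20,28),[18,26),[16,24),[14,22); WM=21; [12,20) fires=3
i=12 t=15 v=5: DROP (t<21-0); WM=21
i=13 t=25 v=9: → [24,32),[22,30),[20,28),[18,26); WM=21
i=14 t=26 v=6: → [26,34),[24,32),[22,30),[20,28); WM=21
i=15 t=28 v=5: → [28,36),[26,34),[24,32),[22,30); WM=27; [14,22) fires=5 [16,24) fires=5 [18,26) fires=6
i=16 t=30 v=7: → [30,38),[28,36),[26,34),[24,32); WM=27
i=17 t=24 v=3: DROP (t<27-0); WM=27
i=18 t=24 v=3: DROP (t<27-0); WM=27
i=19 t=25 v=3: DROP (t<27-0); WM=29; [20,28) fires=6

15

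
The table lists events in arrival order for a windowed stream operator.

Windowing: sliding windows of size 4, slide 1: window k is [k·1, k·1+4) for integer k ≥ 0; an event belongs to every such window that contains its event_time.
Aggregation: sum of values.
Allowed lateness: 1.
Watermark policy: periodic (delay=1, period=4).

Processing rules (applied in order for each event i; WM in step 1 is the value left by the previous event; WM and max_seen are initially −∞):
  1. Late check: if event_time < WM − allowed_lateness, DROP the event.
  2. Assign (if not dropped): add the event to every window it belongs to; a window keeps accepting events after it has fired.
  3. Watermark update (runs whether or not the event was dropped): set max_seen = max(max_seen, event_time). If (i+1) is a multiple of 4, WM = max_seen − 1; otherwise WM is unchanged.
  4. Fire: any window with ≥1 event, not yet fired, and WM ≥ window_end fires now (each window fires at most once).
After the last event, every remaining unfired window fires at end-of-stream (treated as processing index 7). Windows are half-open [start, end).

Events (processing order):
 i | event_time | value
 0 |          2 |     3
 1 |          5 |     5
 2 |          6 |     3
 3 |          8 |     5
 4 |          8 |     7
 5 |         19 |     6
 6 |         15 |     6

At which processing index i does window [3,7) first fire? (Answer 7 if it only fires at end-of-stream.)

3

i=0 t=2 v=3: → [2,6),[1,5),[0,4); WM=−∞
i=1 t=5 v=5: → [5,9),[4,8),[3,7),[2,6); WM=−∞
i=2 t=6 v=3: → [6,10),[5,9),[4,8),[3,7); WM=−∞
i=3 t=8 v=5: → [8,12),[7,11),[6,10),[5,9); WM=7; [0,4) fires=3 [1,5) fires=3 [2,6) fires=8 [3,7) fires=8
i=4 t=8 v=7: → [8,12),[7,11),[6,10),[5,9); WM=7
i=5 t=19 v=6: → [19,23),[18,22),[17,21),[16,20); WM=7
i=6 t=15 v=6: → [15,19),[14,18),[13,17),[12,16); WM=7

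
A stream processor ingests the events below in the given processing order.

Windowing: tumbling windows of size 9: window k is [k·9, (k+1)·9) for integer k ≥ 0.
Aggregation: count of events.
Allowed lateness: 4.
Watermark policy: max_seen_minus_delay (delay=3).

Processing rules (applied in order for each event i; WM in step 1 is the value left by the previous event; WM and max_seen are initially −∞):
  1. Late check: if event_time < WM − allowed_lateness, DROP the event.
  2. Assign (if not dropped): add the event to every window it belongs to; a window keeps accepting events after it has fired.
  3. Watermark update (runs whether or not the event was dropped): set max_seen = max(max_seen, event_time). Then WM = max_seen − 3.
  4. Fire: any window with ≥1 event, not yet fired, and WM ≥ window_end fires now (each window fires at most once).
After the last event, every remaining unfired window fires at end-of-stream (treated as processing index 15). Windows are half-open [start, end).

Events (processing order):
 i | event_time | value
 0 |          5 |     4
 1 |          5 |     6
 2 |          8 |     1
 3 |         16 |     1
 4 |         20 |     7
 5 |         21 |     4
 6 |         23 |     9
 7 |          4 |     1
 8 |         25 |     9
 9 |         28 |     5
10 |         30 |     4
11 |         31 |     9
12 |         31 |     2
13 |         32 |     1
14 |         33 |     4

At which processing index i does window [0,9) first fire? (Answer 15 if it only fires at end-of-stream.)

i=0 t=5 v=4: → [0,9); WM=2
i=1 t=5 v=6: → [0,9); WM=2
i=2 t=8 v=1: → [0,9); WM=5
i=3 t=16 v=1: → [9,18); WM=13; [0,9) fires=3
i=4 t=20 v=7: → [18,27); WM=17
i=5 t=21 v=4: → [18,27); WM=18; [9,18) fires=1
i=6 t=23 v=9: → [18,27); WM=20
i=7 t=4 v=1: DROP (t<20-4); WM=20
i=8 t=25 v=9: → [18,27); WM=22
i=9 t=28 v=5: → [27,36); WM=25
i=10 t=30 v=4: → [27,36); WM=27; [18,27) fires=4
i=11 t=31 v=9: → [27,36); WM=28
i=12 t=31 v=2: → [27,36); WM=28
i=13 t=32 v=1: → [27,36); WM=29
i=14 t=33 v=4: → [27,36); WM=30

3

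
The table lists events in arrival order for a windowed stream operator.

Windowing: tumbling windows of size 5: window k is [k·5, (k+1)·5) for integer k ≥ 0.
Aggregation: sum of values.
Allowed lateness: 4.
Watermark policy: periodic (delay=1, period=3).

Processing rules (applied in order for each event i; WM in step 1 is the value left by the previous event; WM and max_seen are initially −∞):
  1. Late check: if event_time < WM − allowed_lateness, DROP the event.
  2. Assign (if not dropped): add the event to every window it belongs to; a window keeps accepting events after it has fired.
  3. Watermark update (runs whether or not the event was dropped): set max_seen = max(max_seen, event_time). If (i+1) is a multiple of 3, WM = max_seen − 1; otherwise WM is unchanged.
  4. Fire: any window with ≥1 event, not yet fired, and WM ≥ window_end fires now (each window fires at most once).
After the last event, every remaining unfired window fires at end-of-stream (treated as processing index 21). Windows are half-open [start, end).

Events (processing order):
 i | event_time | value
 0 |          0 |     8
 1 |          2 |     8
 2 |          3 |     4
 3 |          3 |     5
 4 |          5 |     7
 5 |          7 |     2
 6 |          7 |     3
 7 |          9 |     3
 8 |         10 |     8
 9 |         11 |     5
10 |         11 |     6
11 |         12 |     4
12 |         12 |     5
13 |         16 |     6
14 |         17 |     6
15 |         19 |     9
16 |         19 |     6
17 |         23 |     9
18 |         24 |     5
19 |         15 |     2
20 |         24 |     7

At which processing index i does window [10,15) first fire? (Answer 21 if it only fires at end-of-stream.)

i=0 t=0 v=8: → [0,5); WM=−∞
i=1 t=2 v=8: → [0,5); WM=−∞
i=2 t=3 v=4: → [0,5); WM=2
i=3 t=3 v=5: → [0,5); WM=2
i=4 t=5 v=7: → [5,10); WM=2
i=5 t=7 v=2: → [5,10); WM=6; [0,5) fires=25
i=6 t=7 v=3: → [5,10); WM=6
i=7 t=9 v=3: → [5,10); WM=6
i=8 t=10 v=8: → [10,15); WM=9
i=9 t=11 v=5: → [10,15); WM=9
i=10 t=11 v=6: → [10,15); WM=9
i=11 t=12 v=4: → [10,15); WM=11; [5,10) fires=15
i=12 t=12 v=5: → [10,15); WM=11
i=13 t=16 v=6: → [15,20); WM=11
i=14 t=17 v=6: → [15,20); WM=16; [10,15) fires=28
i=15 t=19 v=9: → [15,20); WM=16
i=16 t=19 v=6: → [15,20); WM=16
i=17 t=23 v=9: → [20,25); WM=22; [15,20) fires=27
i=18 t=24 v=5: → [20,25); WM=22
i=19 t=15 v=2: DROP (t<22-4); WM=22
i=20 t=24 v=7: → [20,25); WM=23

14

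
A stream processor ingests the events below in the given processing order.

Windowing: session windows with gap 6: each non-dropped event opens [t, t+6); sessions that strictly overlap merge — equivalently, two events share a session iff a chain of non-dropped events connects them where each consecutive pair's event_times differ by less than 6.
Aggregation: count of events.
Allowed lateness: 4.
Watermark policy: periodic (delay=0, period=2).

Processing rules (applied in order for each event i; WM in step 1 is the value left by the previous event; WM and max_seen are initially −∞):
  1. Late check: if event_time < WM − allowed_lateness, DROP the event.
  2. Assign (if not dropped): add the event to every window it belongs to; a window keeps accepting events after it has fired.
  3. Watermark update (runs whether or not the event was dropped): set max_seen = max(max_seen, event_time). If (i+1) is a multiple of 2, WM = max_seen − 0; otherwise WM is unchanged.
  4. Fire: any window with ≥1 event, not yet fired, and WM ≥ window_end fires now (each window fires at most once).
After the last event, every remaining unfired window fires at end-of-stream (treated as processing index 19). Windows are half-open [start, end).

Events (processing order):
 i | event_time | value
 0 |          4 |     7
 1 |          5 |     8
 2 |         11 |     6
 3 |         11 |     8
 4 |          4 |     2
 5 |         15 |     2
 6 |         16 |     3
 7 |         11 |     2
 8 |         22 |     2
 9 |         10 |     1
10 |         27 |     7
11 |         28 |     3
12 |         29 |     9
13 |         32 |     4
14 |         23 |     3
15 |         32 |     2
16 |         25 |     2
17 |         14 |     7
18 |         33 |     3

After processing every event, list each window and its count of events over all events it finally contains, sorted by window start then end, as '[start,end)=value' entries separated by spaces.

i=0 t=4 v=7: → [4,10); WM=−∞
i=1 t=5 v=8: → [4,11); WM=5
i=2 t=11 v=6: → [11,17); WM=5
i=3 t=11 v=8: → [11,17); WM=11
i=4 t=4 v=2: DROP (t<11-4); WM=11
i=5 t=15 v=2: → [11,21); WM=15
i=6 t=16 v=3: → [11,22); WM=15
i=7 t=11 v=2: → [11,22); WM=16
i=8 t=22 v=2: → [22,28); WM=16
i=9 t=10 v=1: DROP (t<16-4); WM=22
i=10 t=27 v=7: → [22,33); WM=22
i=11 t=28 v=3: → [22,34); WM=28
i=12 t=29 v=9: → [22,35); WM=28
i=13 t=32 v=4: → [22,38); WM=32
i=14 t=23 v=3: DROP (t<32-4); WM=32
i=15 t=32 v=2: → [22,38); WM=32
i=16 t=25 v=2: DROP (t<32-4); WM=32
i=17 t=14 v=7: DROP (t<32-4); WM=32
i=18 t=33 v=3: → [22,39); WM=32

[4,11)=2 [11,22)=5 [22,39)=7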